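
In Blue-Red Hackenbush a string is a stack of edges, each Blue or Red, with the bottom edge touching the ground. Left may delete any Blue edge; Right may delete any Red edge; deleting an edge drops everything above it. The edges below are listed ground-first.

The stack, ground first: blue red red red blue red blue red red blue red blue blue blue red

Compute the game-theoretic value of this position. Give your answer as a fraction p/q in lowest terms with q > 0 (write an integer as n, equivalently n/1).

2653/16384

b: Left { 0 }, Right { none } so simplest 1
br: Left { 0 }, Right { 1 } so simplest 1/2
brr: Left { 0 }, Right { 1/2,1 } so simplest 1/4
brrr: Left { 0 }, Right { 1/4,1/2,1 } so simplest 1/8
brrrb: Left { 0,1/8 }, Right { 1/4,1/2,1 } so simplest 3/16
brrrbr: Left { 0,1/8 }, Right { 3/16,1/4,1/2,1 } so simplest 5/32
brrrbrb: Left { 0,1/8,5/32 }, Right { 3/16,1/4,1/2,1 } so simplest 11/64
brrrbrbr: Left { 0,1/8,5/32 }, Right { 11/64,3/16,1/4,1/2,1 } so simplest 21/128
brrrbrbrr: Left { 0,1/8,5/32 }, Right { 21/128,11/64,3/16,1/4,1/2,1 } so simplest 41/256
brrrbrbrrb: Left { 0,1/8,5/32,41/256 }, Right { 21/128,11/64,3/16,1/4,1/2,1 } so simplest 83/512
brrrbrbrrbr: Left { 0,1/8,5/32,41/256 }, Right { 83/512,21/128,11/64,3/16,1/4,1/2,1 } so simplest 165/1024
brrrbrbrrbrb: Left { 0,1/8,5/32,41/256,165/1024 }, Right { 83/512,21/128,11/64,3/16,1/4,1/2,1 } so simplest 331/2048
brrrbrbrrbrbb: Left { 0,1/8,5/32,41/256,165/1024,331/2048 }, Right { 83/512,21/128,11/64,3/16,1/4,1/2,1 } so simplest 663/4096
brrrbrbrrbrbbb: Left { 0,1/8,5/32,41/256,165/1024,331/2048,663/4096 }, Right { 83/512,21/128,11/64,3/16,1/4,1/2,1 } so simplest 1327/8192
brrrbrbrrbrbbbr: Left { 0,1/8,5/32,41/256,165/1024,331/2048,663/4096 }, Right { 1327/8192,83/512,21/128,11/64,3/16,1/4,1/2,1 } so simplest 2653/16384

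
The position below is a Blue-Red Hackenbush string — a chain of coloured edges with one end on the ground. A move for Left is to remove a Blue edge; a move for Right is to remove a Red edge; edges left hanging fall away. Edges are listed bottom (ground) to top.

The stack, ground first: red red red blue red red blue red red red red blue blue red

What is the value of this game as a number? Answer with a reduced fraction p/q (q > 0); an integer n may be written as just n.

-5875/2048

r: Left { none }, Right { 0 } = simplest -1
rr: Left { none }, Right { -1 0 } = simplest -2
rrr: Left { none }, Right { -2 -1 0 } = simplest -3
rrrb: Left { -3 }, Right { -2 -1 0 } = simplest -5/2
rrrbr: Left { -3 }, Right { -5/2 -2 -1 0 } = simplest -11/4
rrrbrr: Left { -3 }, Right { -11/4 -5/2 -2 -1 0 } = simplest -23/8
rrrbrrb: Left { -3 -23/8 }, Right { -11/4 -5/2 -2 -1 0 } = simplest -45/16
rrrbrrbr: Left { -3 -23/8 }, Right { -45/16 -11/4 -5/2 -2 -1 0 } = simplest -91/32
rrrbrrbrr: Left { -3 -23/8 }, Right { -91/32 -45/16 -11/4 -5/2 -2 -1 0 } = simplest -183/64
rrrbrrbrrr: Left { -3 -23/8 }, Right { -183/64 -91/32 -45/16 -11/4 -5/2 -2 -1 0 } = simplest -367/128
rrrbrrbrrrr: Left { -3 -23/8 }, Right { -367/128 -183/64 -91/32 -45/16 -11/4 -5/2 -2 -1 0 } = simplest -735/256
rrrbrrbrrrrb: Left { -3 -23/8 -735/256 }, Right { -367/128 -183/64 -91/32 -45/16 -11/4 -5/2 -2 -1 0 } = simplest -1469/512
rrrbrrbrrrrbb: Left { -3 -23/8 -735/256 -1469/512 }, Right { -367/128 -183/64 -91/32 -45/16 -11/4 -5/2 -2 -1 0 } = simplest -2937/1024
rrrbrrbrrrrbbr: Left { -3 -23/8 -735/256 -1469/512 }, Right { -2937/1024 -367/128 -183/64 -91/32 -45/16 -11/4 -5/2 -2 -1 0 } = simplest -5875/2048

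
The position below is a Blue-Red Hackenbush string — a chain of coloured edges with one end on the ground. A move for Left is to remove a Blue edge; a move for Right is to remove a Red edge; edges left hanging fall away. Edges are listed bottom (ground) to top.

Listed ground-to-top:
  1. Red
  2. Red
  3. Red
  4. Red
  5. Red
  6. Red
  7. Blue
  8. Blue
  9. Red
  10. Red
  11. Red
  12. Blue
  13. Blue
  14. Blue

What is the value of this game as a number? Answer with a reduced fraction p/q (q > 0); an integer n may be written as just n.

Prefix values for Red Red Red Red Red Red Blue Blue Red Red Red Blue Blue Blue via {L|R} + simplicity:
edge 1 of 14 (Red): { · | 0 } gives -1
edge 2 of 14 (Red): { · | -1; 0 } gives -2
edge 3 of 14 (Red): { · | -2; -1; 0 } gives -3
edge 4 of 14 (Red): { · | -3; -2; -1; 0 } gives -4
edge 5 of 14 (Red): { · | -4; -3; -2; -1; 0 } gives -5
edge 6 of 14 (Red): { · | -5; -4; -3; -2; -1; 0 } gives -6
edge 7 of 14 (Blue): { -6 | -5; -4; -3; -2; -1; 0 } gives -11/2
edge 8 of 14 (Blue): { -6; -11/2 | -5; -4; -3; -2; -1; 0 } gives -21/4
edge 9 of 14 (Red): { -6; -11/2 | -21/4; -5; -4; -3; -2; -1; 0 } gives -43/8
edge 10 of 14 (Red): { -6; -11/2 | -43/8; -21/4; -5; -4; -3; -2; -1; 0 } gives -87/16
edge 11 of 14 (Red): { -6; -11/2 | -87/16; -43/8; -21/4; -5; -4; -3; -2; -1; 0 } gives -175/32
edge 12 of 14 (Blue): { -6; -11/2; -175/32 | -87/16; -43/8; -21/4; -5; -4; -3; -2; -1; 0 } gives -349/64
edge 13 of 14 (Blue): { -6; -11/2; -175/32; -349/64 | -87/16; -43/8; -21/4; -5; -4; -3; -2; -1; 0 } gives -697/128
edge 14 of 14 (Blue): { -6; -11/2; -175/32; -349/64; -697/128 | -87/16; -43/8; -21/4; -5; -4; -3; -2; -1; 0 } gives -1393/256

-1393/256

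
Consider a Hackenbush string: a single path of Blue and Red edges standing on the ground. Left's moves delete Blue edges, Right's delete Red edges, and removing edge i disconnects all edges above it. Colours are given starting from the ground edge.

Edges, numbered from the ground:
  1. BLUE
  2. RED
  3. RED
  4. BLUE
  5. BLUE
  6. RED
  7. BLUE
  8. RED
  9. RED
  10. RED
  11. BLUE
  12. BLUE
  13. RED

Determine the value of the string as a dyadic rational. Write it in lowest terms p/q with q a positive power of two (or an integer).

edge 1 of 13 (BLUE): { 0 | none } → 1
edge 2 of 13 (RED): { 0 | 1 } → 1/2
edge 3 of 13 (RED): { 0 | 1/2, 1 } → 1/4
edge 4 of 13 (BLUE): { 0, 1/4 | 1/2, 1 } → 3/8
edge 5 of 13 (BLUE): { 0, 1/4, 3/8 | 1/2, 1 } → 7/16
edge 6 of 13 (RED): { 0, 1/4, 3/8 | 7/16, 1/2, 1 } → 13/32
edge 7 of 13 (BLUE): { 0, 1/4, 3/8, 13/32 | 7/16, 1/2, 1 } → 27/64
edge 8 of 13 (RED): { 0, 1/4, 3/8, 13/32 | 27/64, 7/16, 1/2, 1 } → 53/128
edge 9 of 13 (RED): { 0, 1/4, 3/8, 13/32 | 53/128, 27/64, 7/16, 1/2, 1 } → 105/256
edge 10 of 13 (RED): { 0, 1/4, 3/8, 13/32 | 105/256, 53/128, 27/64, 7/16, 1/2, 1 } → 209/512
edge 11 of 13 (BLUE): { 0, 1/4, 3/8, 13/32, 209/512 | 105/256, 53/128, 27/64, 7/16, 1/2, 1 } → 419/1024
edge 12 of 13 (BLUE): { 0, 1/4, 3/8, 13/32, 209/512, 419/1024 | 105/256, 53/128, 27/64, 7/16, 1/2, 1 } → 839/2048
edge 13 of 13 (RED): { 0, 1/4, 3/8, 13/32, 209/512, 419/1024 | 839/2048, 105/256, 53/128, 27/64, 7/16, 1/2, 1 } → 1677/4096

1677/4096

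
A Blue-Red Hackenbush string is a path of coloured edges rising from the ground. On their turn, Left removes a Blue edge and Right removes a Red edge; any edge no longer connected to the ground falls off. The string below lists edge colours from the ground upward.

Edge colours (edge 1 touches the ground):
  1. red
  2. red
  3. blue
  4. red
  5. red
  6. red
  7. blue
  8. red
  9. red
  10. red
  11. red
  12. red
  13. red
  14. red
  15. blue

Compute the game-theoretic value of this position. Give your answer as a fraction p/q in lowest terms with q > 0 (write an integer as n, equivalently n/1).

-15869/8192

Prefix values for red red blue red red red blue red red red red red red red blue via {L|R} + simplicity:
1 of 15 · r · max L −∞ · min R 0 so -1
2 of 15 · rr · max L −∞ · min R -1 so -2
3 of 15 · rrb · max L -2 · min R -1 so -3/2
4 of 15 · rrbr · max L -2 · min R -3/2 so -7/4
5 of 15 · rrbrr · max L -2 · min R -7/4 so -15/8
6 of 15 · rrbrrr · max L -2 · min R -15/8 so -31/16
7 of 15 · rrbrrrb · max L -31/16 · min R -15/8 so -61/32
8 of 15 · rrbrrrbr · max L -31/16 · min R -61/32 so -123/64
9 of 15 · rrbrrrbrr · max L -31/16 · min R -123/64 so -247/128
10 of 15 · rrbrrrbrrr · max L -31/16 · min R -247/128 so -495/256
11 of 15 · rrbrrrbrrrr · max L -31/16 · min R -495/256 so -991/512
12 of 15 · rrbrrrbrrrrr · max L -31/16 · min R -991/512 so -1983/1024
13 of 15 · rrbrrrbrrrrrr · max L -31/16 · min R -1983/1024 so -3967/2048
14 of 15 · rrbrrrbrrrrrrr · max L -31/16 · min R -3967/2048 so -7935/4096
15 of 15 · rrbrrrbrrrrrrrb · max L -7935/4096 · min R -3967/2048 so -15869/8192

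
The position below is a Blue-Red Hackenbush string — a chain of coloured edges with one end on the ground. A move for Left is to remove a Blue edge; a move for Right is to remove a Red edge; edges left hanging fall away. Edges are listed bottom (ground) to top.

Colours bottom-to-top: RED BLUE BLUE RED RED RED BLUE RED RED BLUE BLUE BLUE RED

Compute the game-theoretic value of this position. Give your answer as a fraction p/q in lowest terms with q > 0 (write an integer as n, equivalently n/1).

Prefix values for RED BLUE BLUE RED RED RED BLUE RED RED BLUE BLUE BLUE RED via {L|R} + simplicity:
edge 1 of 13 (RED): { none | 0 } = -1
edge 2 of 13 (BLUE): { -1 | 0 } = -1/2
edge 3 of 13 (BLUE): { -1; -1/2 | 0 } = -1/4
edge 4 of 13 (RED): { -1; -1/2 | -1/4; 0 } = -3/8
edge 5 of 13 (RED): { -1; -1/2 | -3/8; -1/4; 0 } = -7/16
edge 6 of 13 (RED): { -1; -1/2 | -7/16; -3/8; -1/4; 0 } = -15/32
edge 7 of 13 (BLUE): { -1; -1/2; -15/32 | -7/16; -3/8; -1/4; 0 } = -29/64
edge 8 of 13 (RED): { -1; -1/2; -15/32 | -29/64; -7/16; -3/8; -1/4; 0 } = -59/128
edge 9 of 13 (RED): { -1; -1/2; -15/32 | -59/128; -29/64; -7/16; -3/8; -1/4; 0 } = -119/256
edge 10 of 13 (BLUE): { -1; -1/2; -15/32; -119/256 | -59/128; -29/64; -7/16; -3/8; -1/4; 0 } = -237/512
edge 11 of 13 (BLUE): { -1; -1/2; -15/32; -119/256; -237/512 | -59/128; -29/64; -7/16; -3/8; -1/4; 0 } = -473/1024
edge 12 of 13 (BLUE): { -1; -1/2; -15/32; -119/256; -237/512; -473/1024 | -59/128; -29/64; -7/16; -3/8; -1/4; 0 } = -945/2048
edge 13 of 13 (RED): { -1; -1/2; -15/32; -119/256; -237/512; -473/1024 | -945/2048; -59/128; -29/64; -7/16; -3/8; -1/4; 0 } = -1891/4096

-1891/4096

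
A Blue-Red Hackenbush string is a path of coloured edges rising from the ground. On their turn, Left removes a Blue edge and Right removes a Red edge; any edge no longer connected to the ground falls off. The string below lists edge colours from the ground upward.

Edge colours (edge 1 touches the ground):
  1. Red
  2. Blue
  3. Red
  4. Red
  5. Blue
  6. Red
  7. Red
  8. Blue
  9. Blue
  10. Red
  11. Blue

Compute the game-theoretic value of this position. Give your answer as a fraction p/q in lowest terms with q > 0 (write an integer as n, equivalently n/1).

-869/1024

Prefix values for Red Blue Red Red Blue Red Red Blue Blue Red Blue via {L|R} + simplicity:
1 of 11 · R · max L −∞ · min R 0 ⇒ -1
2 of 11 · RB · max L -1 · min R 0 ⇒ -1/2
3 of 11 · RBR · max L -1 · min R -1/2 ⇒ -3/4
4 of 11 · RBRR · max L -1 · min R -3/4 ⇒ -7/8
5 of 11 · RBRRB · max L -7/8 · min R -3/4 ⇒ -13/16
6 of 11 · RBRRBR · max L -7/8 · min R -13/16 ⇒ -27/32
7 of 11 · RBRRBRR · max L -7/8 · min R -27/32 ⇒ -55/64
8 of 11 · RBRRBRRB · max L -55/64 · min R -27/32 ⇒ -109/128
9 of 11 · RBRRBRRBB · max L -109/128 · min R -27/32 ⇒ -217/256
10 of 11 · RBRRBRRBBR · max L -109/128 · min R -217/256 ⇒ -435/512
11 of 11 · RBRRBRRBBRB · max L -435/512 · min R -217/256 ⇒ -869/1024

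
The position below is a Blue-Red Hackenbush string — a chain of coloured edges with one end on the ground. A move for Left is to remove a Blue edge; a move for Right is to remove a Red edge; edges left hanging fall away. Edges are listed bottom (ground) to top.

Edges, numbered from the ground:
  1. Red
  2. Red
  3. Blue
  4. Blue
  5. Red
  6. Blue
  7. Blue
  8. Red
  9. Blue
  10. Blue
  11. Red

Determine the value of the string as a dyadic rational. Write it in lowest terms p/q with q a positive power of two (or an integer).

-659/512

R: Left {  }, Right { 0 } => simplest -1
RR: Left {  }, Right { -1,0 } => simplest -2
RRB: Left { -2 }, Right { -1,0 } => simplest -3/2
RRBB: Left { -2,-3/2 }, Right { -1,0 } => simplest -5/4
RRBBR: Left { -2,-3/2 }, Right { -5/4,-1,0 } => simplest -11/8
RRBBRB: Left { -2,-3/2,-11/8 }, Right { -5/4,-1,0 } => simplest -21/16
RRBBRBB: Left { -2,-3/2,-11/8,-21/16 }, Right { -5/4,-1,0 } => simplest -41/32
RRBBRBBR: Left { -2,-3/2,-11/8,-21/16 }, Right { -41/32,-5/4,-1,0 } => simplest -83/64
RRBBRBBRB: Left { -2,-3/2,-11/8,-21/16,-83/64 }, Right { -41/32,-5/4,-1,0 } => simplest -165/128
RRBBRBBRBB: Left { -2,-3/2,-11/8,-21/16,-83/64,-165/128 }, Right { -41/32,-5/4,-1,0 } => simplest -329/256
RRBBRBBRBBR: Left { -2,-3/2,-11/8,-21/16,-83/64,-165/128 }, Right { -329/256,-41/32,-5/4,-1,0 } => simplest -659/512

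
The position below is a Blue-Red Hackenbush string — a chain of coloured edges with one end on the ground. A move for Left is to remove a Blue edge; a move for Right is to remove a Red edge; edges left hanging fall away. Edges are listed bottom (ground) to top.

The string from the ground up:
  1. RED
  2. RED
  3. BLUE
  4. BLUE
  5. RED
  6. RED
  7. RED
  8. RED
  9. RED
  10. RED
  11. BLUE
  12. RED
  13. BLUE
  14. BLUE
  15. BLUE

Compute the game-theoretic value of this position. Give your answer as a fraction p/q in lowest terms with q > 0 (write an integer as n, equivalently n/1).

Build g(s[:k]) for k = 1..15, string s = RED RED BLUE BLUE RED RED RED RED RED RED BLUE RED BLUE BLUE BLUE.
g(R) = { none | 0 } ⇒ -1
g(RR) = { none | -1, 0 } ⇒ -2
g(RRB) = { -2 | -1, 0 } ⇒ -3/2
g(RRBB) = { -2, -3/2 | -1, 0 } ⇒ -5/4
g(RRBBR) = { -2, -3/2 | -5/4, -1, 0 } ⇒ -11/8
g(RRBBRR) = { -2, -3/2 | -11/8, -5/4, -1, 0 } ⇒ -23/16
g(RRBBRRR) = { -2, -3/2 | -23/16, -11/8, -5/4, -1, 0 } ⇒ -47/32
g(RRBBRRRR) = { -2, -3/2 | -47/32, -23/16, -11/8, -5/4, -1, 0 } ⇒ -95/64
g(RRBBRRRRR) = { -2, -3/2 | -95/64, -47/32, -23/16, -11/8, -5/4, -1, 0 } ⇒ -191/128
g(RRBBRRRRRR) = { -2, -3/2 | -191/128, -95/64, -47/32, -23/16, -11/8, -5/4, -1, 0 } ⇒ -383/256
g(RRBBRRRRRRB) = { -2, -3/2, -383/256 | -191/128, -95/64, -47/32, -23/16, -11/8, -5/4, -1, 0 } ⇒ -765/512
g(RRBBRRRRRRBR) = { -2, -3/2, -383/256 | -765/512, -191/128, -95/64, -47/32, -23/16, -11/8, -5/4, -1, 0 } ⇒ -1531/1024
g(RRBBRRRRRRBRB) = { -2, -3/2, -383/256, -1531/1024 | -765/512, -191/128, -95/64, -47/32, -23/16, -11/8, -5/4, -1, 0 } ⇒ -3061/2048
g(RRBBRRRRRRBRBB) = { -2, -3/2, -383/256, -1531/1024, -3061/2048 | -765/512, -191/128, -95/64, -47/32, -23/16, -11/8, -5/4, -1, 0 } ⇒ -6121/4096
g(RRBBRRRRRRBRBBB) = { -2, -3/2, -383/256, -1531/1024, -3061/2048, -6121/4096 | -765/512, -191/128, -95/64, -47/32, -23/16, -11/8, -5/4, -1, 0 } ⇒ -12241/8192

-12241/8192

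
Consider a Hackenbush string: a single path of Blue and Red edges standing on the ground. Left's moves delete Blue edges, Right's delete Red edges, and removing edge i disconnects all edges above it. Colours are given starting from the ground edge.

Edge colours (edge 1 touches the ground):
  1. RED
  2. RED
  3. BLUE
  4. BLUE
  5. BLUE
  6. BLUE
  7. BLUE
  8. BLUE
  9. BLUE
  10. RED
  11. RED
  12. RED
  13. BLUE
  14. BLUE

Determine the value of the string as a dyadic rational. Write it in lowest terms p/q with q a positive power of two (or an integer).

Recurse on prefixes of the 14-edge string RED RED BLUE BLUE BLUE BLUE BLUE BLUE BLUE RED RED RED BLUE BLUE:
R: Left { ∅ }, Right { 0 } → simplest -1
RR: Left { ∅ }, Right { -1 0 } → simplest -2
RRB: Left { -2 }, Right { -1 0 } → simplest -3/2
RRBB: Left { -2 -3/2 }, Right { -1 0 } → simplest -5/4
RRBBB: Left { -2 -3/2 -5/4 }, Right { -1 0 } → simplest -9/8
RRBBBB: Left { -2 -3/2 -5/4 -9/8 }, Right { -1 0 } → simplest -17/16
RRBBBBB: Left { -2 -3/2 -5/4 -9/8 -17/16 }, Right { -1 0 } → simplest -33/32
RRBBBBBB: Left { -2 -3/2 -5/4 -9/8 -17/16 -33/32 }, Right { -1 0 } → simplest -65/64
RRBBBBBBB: Left { -2 -3/2 -5/4 -9/8 -17/16 -33/32 -65/64 }, Right { -1 0 } → simplest -129/128
RRBBBBBBBR: Left { -2 -3/2 -5/4 -9/8 -17/16 -33/32 -65/64 }, Right { -129/128 -1 0 } → simplest -259/256
RRBBBBBBBRR: Left { -2 -3/2 -5/4 -9/8 -17/16 -33/32 -65/64 }, Right { -259/256 -129/128 -1 0 } → simplest -519/512
RRBBBBBBBRRR: Left { -2 -3/2 -5/4 -9/8 -17/16 -33/32 -65/64 }, Right { -519/512 -259/256 -129/128 -1 0 } → simplest -1039/1024
RRBBBBBBBRRRB: Left { -2 -3/2 -5/4 -9/8 -17/16 -33/32 -65/64 -1039/1024 }, Right { -519/512 -259/256 -129/128 -1 0 } → simplest -2077/2048
RRBBBBBBBRRRBB: Left { -2 -3/2 -5/4 -9/8 -17/16 -33/32 -65/64 -1039/1024 -2077/2048 }, Right { -519/512 -259/256 -129/128 -1 0 } → simplest -4153/4096

-4153/4096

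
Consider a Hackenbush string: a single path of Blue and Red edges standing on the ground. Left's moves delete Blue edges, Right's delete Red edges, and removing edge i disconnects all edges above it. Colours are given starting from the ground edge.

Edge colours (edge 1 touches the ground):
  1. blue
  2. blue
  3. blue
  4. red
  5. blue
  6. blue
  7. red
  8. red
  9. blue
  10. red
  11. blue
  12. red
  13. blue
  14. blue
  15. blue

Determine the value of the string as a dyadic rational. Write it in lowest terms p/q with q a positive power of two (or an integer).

step 1: add blue to get b; options L={ 0 } R={ (no moves) } gives 1
step 2: add blue to get bb; options L={ 0, 1 } R={ (no moves) } gives 2
step 3: add blue to get bbb; options L={ 0, 1, 2 } R={ (no moves) } gives 3
step 4: add red to get bbbr; options L={ 0, 1, 2 } R={ 3 } gives 5/2
step 5: add blue to get bbbrb; options L={ 0, 1, 2, 5/2 } R={ 3 } gives 11/4
step 6: add blue to get bbbrbb; options L={ 0, 1, 2, 5/2, 11/4 } R={ 3 } gives 23/8
step 7: add red to get bbbrbbr; options L={ 0, 1, 2, 5/2, 11/4 } R={ 23/8, 3 } gives 45/16
step 8: add red to get bbbrbbrr; options L={ 0, 1, 2, 5/2, 11/4 } R={ 45/16, 23/8, 3 } gives 89/32
step 9: add blue to get bbbrbbrrb; options L={ 0, 1, 2, 5/2, 11/4, 89/32 } R={ 45/16, 23/8, 3 } gives 179/64
step 10: add red to get bbbrbbrrbr; options L={ 0, 1, 2, 5/2, 11/4, 89/32 } R={ 179/64, 45/16, 23/8, 3 } gives 357/128
step 11: add blue to get bbbrbbrrbrb; options L={ 0, 1, 2, 5/2, 11/4, 89/32, 357/128 } R={ 179/64, 45/16, 23/8, 3 } gives 715/256
step 12: add red to get bbbrbbrrbrbr; options L={ 0, 1, 2, 5/2, 11/4, 89/32, 357/128 } R={ 715/256, 179/64, 45/16, 23/8, 3 } gives 1429/512
step 13: add blue to get bbbrbbrrbrbrb; options L={ 0, 1, 2, 5/2, 11/4, 89/32, 357/128, 1429/512 } R={ 715/256, 179/64, 45/16, 23/8, 3 } gives 2859/1024
step 14: add blue to get bbbrbbrrbrbrbb; options L={ 0, 1, 2, 5/2, 11/4, 89/32, 357/128, 1429/512, 2859/1024 } R={ 715/256, 179/64, 45/16, 23/8, 3 } gives 5719/2048
step 15: add blue to get bbbrbbrrbrbrbbb; options L={ 0, 1, 2, 5/2, 11/4, 89/32, 357/128, 1429/512, 2859/1024, 5719/2048 } R={ 715/256, 179/64, 45/16, 23/8, 3 } gives 11439/4096

11439/4096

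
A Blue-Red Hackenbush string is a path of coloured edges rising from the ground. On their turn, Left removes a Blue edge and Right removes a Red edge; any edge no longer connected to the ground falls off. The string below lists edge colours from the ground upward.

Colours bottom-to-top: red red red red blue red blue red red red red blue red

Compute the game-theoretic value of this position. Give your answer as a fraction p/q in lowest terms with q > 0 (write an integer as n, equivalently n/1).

Build g(s[:k]) for k = 1..13, string s = red red red red blue red blue red red red red blue red.
step 1: add red to get r; options L={ none } R={ 0 } -> -1
step 2: add red to get rr; options L={ none } R={ -1, 0 } -> -2
step 3: add red to get rrr; options L={ none } R={ -2, -1, 0 } -> -3
step 4: add red to get rrrr; options L={ none } R={ -3, -2, -1, 0 } -> -4
step 5: add blue to get rrrrb; options L={ -4 } R={ -3, -2, -1, 0 } -> -7/2
step 6: add red to get rrrrbr; options L={ -4 } R={ -7/2, -3, -2, -1, 0 } -> -15/4
step 7: add blue to get rrrrbrb; options L={ -4, -15/4 } R={ -7/2, -3, -2, -1, 0 } -> -29/8
step 8: add red to get rrrrbrbr; options L={ -4, -15/4 } R={ -29/8, -7/2, -3, -2, -1, 0 } -> -59/16
step 9: add red to get rrrrbrbrr; options L={ -4, -15/4 } R={ -59/16, -29/8, -7/2, -3, -2, -1, 0 } -> -119/32
step 10: add red to get rrrrbrbrrr; options L={ -4, -15/4 } R={ -119/32, -59/16, -29/8, -7/2, -3, -2, -1, 0 } -> -239/64
step 11: add red to get rrrrbrbrrrr; options L={ -4, -15/4 } R={ -239/64, -119/32, -59/16, -29/8, -7/2, -3, -2, -1, 0 } -> -479/128
step 12: add blue to get rrrrbrbrrrrb; options L={ -4, -15/4, -479/128 } R={ -239/64, -119/32, -59/16, -29/8, -7/2, -3, -2, -1, 0 } -> -957/256
step 13: add red to get rrrrbrbrrrrbr; options L={ -4, -15/4, -479/128 } R={ -957/256, -239/64, -119/32, -59/16, -29/8, -7/2, -3, -2, -1, 0 } -> -1915/512

-1915/512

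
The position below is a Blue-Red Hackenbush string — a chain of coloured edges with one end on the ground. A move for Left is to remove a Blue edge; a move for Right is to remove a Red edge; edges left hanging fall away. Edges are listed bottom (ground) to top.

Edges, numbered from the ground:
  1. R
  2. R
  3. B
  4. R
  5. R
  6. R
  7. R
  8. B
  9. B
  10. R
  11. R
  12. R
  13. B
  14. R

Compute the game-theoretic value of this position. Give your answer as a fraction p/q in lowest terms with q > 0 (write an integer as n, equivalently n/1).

step 1: add R to get R; options L={ — } R={ 0 } -> -1
step 2: add R to get RR; options L={ — } R={ -1 0 } -> -2
step 3: add B to get RRB; options L={ -2 } R={ -1 0 } -> -3/2
step 4: add R to get RRBR; options L={ -2 } R={ -3/2 -1 0 } -> -7/4
step 5: add R to get RRBRR; options L={ -2 } R={ -7/4 -3/2 -1 0 } -> -15/8
step 6: add R to get RRBRRR; options L={ -2 } R={ -15/8 -7/4 -3/2 -1 0 } -> -31/16
step 7: add R to get RRBRRRR; options L={ -2 } R={ -31/16 -15/8 -7/4 -3/2 -1 0 } -> -63/32
step 8: add B to get RRBRRRRB; options L={ -2 -63/32 } R={ -31/16 -15/8 -7/4 -3/2 -1 0 } -> -125/64
step 9: add B to get RRBRRRRBB; options L={ -2 -63/32 -125/64 } R={ -31/16 -15/8 -7/4 -3/2 -1 0 } -> -249/128
step 10: add R to get RRBRRRRBBR; options L={ -2 -63/32 -125/64 } R={ -249/128 -31/16 -15/8 -7/4 -3/2 -1 0 } -> -499/256
step 11: add R to get RRBRRRRBBRR; options L={ -2 -63/32 -125/64 } R={ -499/256 -249/128 -31/16 -15/8 -7/4 -3/2 -1 0 } -> -999/512
step 12: add R to get RRBRRRRBBRRR; options L={ -2 -63/32 -125/64 } R={ -999/512 -499/256 -249/128 -31/16 -15/8 -7/4 -3/2 -1 0 } -> -1999/1024
step 13: add B to get RRBRRRRBBRRRB; options L={ -2 -63/32 -125/64 -1999/1024 } R={ -999/512 -499/256 -249/128 -31/16 -15/8 -7/4 -3/2 -1 0 } -> -3997/2048
step 14: add R to get RRBRRRRBBRRRBR; options L={ -2 -63/32 -125/64 -1999/1024 } R={ -3997/2048 -999/512 -499/256 -249/128 -31/16 -15/8 -7/4 -3/2 -1 0 } -> -7995/4096

-7995/4096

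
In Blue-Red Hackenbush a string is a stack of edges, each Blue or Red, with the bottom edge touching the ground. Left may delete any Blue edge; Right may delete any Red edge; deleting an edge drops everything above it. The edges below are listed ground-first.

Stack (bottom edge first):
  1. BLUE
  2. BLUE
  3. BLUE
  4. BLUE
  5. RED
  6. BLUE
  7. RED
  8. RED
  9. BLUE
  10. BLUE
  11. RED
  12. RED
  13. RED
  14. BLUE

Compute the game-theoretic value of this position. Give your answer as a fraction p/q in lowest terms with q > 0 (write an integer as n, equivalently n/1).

step 1: add BLUE to get B; options L={ 0 } R={ (no moves) } -> 1
step 2: add BLUE to get BB; options L={ 0, 1 } R={ (no moves) } -> 2
step 3: add BLUE to get BBB; options L={ 0, 1, 2 } R={ (no moves) } -> 3
step 4: add BLUE to get BBBB; options L={ 0, 1, 2, 3 } R={ (no moves) } -> 4
step 5: add RED to get BBBBR; options L={ 0, 1, 2, 3 } R={ 4 } -> 7/2
step 6: add BLUE to get BBBBRB; options L={ 0, 1, 2, 3, 7/2 } R={ 4 } -> 15/4
step 7: add RED to get BBBBRBR; options L={ 0, 1, 2, 3, 7/2 } R={ 15/4, 4 } -> 29/8
step 8: add RED to get BBBBRBRR; options L={ 0, 1, 2, 3, 7/2 } R={ 29/8, 15/4, 4 } -> 57/16
step 9: add BLUE to get BBBBRBRRB; options L={ 0, 1, 2, 3, 7/2, 57/16 } R={ 29/8, 15/4, 4 } -> 115/32
step 10: add BLUE to get BBBBRBRRBB; options L={ 0, 1, 2, 3, 7/2, 57/16, 115/32 } R={ 29/8, 15/4, 4 } -> 231/64
step 11: add RED to get BBBBRBRRBBR; options L={ 0, 1, 2, 3, 7/2, 57/16, 115/32 } R={ 231/64, 29/8, 15/4, 4 } -> 461/128
step 12: add RED to get BBBBRBRRBBRR; options L={ 0, 1, 2, 3, 7/2, 57/16, 115/32 } R={ 461/128, 231/64, 29/8, 15/4, 4 } -> 921/256
step 13: add RED to get BBBBRBRRBBRRR; options L={ 0, 1, 2, 3, 7/2, 57/16, 115/32 } R={ 921/256, 461/128, 231/64, 29/8, 15/4, 4 } -> 1841/512
step 14: add BLUE to get BBBBRBRRBBRRRB; options L={ 0, 1, 2, 3, 7/2, 57/16, 115/32, 1841/512 } R={ 921/256, 461/128, 231/64, 29/8, 15/4, 4 } -> 3683/1024

3683/1024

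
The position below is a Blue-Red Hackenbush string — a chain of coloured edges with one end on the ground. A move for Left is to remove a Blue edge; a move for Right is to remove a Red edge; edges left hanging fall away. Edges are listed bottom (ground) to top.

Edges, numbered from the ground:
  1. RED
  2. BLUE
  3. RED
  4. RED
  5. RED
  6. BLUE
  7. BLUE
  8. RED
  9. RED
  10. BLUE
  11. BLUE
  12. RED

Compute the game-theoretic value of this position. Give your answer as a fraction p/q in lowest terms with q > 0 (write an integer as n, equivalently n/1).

value(R) = {  | 0 } → -1
value(RB) = { -1 | 0 } → -1/2
value(RBR) = { -1 | -1/2, 0 } → -3/4
value(RBRR) = { -1 | -3/4, -1/2, 0 } → -7/8
value(RBRRR) = { -1 | -7/8, -3/4, -1/2, 0 } → -15/16
value(RBRRRB) = { -1, -15/16 | -7/8, -3/4, -1/2, 0 } → -29/32
value(RBRRRBB) = { -1, -15/16, -29/32 | -7/8, -3/4, -1/2, 0 } → -57/64
value(RBRRRBBR) = { -1, -15/16, -29/32 | -57/64, -7/8, -3/4, -1/2, 0 } → -115/128
value(RBRRRBBRR) = { -1, -15/16, -29/32 | -115/128, -57/64, -7/8, -3/4, -1/2, 0 } → -231/256
value(RBRRRBBRRB) = { -1, -15/16, -29/32, -231/256 | -115/128, -57/64, -7/8, -3/4, -1/2, 0 } → -461/512
value(RBRRRBBRRBB) = { -1, -15/16, -29/32, -231/256, -461/512 | -115/128, -57/64, -7/8, -3/4, -1/2, 0 } → -921/1024
value(RBRRRBBRRBBR) = { -1, -15/16, -29/32, -231/256, -461/512 | -921/1024, -115/128, -57/64, -7/8, -3/4, -1/2, 0 } → -1843/2048

-1843/2048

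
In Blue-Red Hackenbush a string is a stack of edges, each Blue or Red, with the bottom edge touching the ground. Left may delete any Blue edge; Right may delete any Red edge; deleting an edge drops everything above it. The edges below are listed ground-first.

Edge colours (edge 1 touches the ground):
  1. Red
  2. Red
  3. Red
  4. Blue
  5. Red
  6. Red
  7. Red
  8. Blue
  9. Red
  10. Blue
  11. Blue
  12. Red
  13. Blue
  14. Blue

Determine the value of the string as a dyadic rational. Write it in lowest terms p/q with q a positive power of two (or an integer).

-5961/2048

1 of 14 · R · max L −∞ · min R 0 → -1
2 of 14 · RR · max L −∞ · min R -1 → -2
3 of 14 · RRR · max L −∞ · min R -2 → -3
4 of 14 · RRRB · max L -3 · min R -2 → -5/2
5 of 14 · RRRBR · max L -3 · min R -5/2 → -11/4
6 of 14 · RRRBRR · max L -3 · min R -11/4 → -23/8
7 of 14 · RRRBRRR · max L -3 · min R -23/8 → -47/16
8 of 14 · RRRBRRRB · max L -47/16 · min R -23/8 → -93/32
9 of 14 · RRRBRRRBR · max L -47/16 · min R -93/32 → -187/64
10 of 14 · RRRBRRRBRB · max L -187/64 · min R -93/32 → -373/128
11 of 14 · RRRBRRRBRBB · max L -373/128 · min R -93/32 → -745/256
12 of 14 · RRRBRRRBRBBR · max L -373/128 · min R -745/256 → -1491/512
13 of 14 · RRRBRRRBRBBRB · max L -1491/512 · min R -745/256 → -2981/1024
14 of 14 · RRRBRRRBRBBRBB · max L -2981/1024 · min R -745/256 → -5961/2048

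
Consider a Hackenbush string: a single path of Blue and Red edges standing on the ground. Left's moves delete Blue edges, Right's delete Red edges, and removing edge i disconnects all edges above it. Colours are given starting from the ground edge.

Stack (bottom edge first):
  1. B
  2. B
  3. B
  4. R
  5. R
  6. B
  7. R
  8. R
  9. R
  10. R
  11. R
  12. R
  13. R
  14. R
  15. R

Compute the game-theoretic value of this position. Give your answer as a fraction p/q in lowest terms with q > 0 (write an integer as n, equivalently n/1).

Recurse on prefixes of the 15-edge string B B B R R B R R R R R R R R R:
B: Left { 0 }, Right { — } -> simplest 1
BB: Left { 0; 1 }, Right { — } -> simplest 2
BBB: Left { 0; 1; 2 }, Right { — } -> simplest 3
BBBR: Left { 0; 1; 2 }, Right { 3 } -> simplest 5/2
BBBRR: Left { 0; 1; 2 }, Right { 5/2; 3 } -> simplest 9/4
BBBRRB: Left { 0; 1; 2; 9/4 }, Right { 5/2; 3 } -> simplest 19/8
BBBRRBR: Left { 0; 1; 2; 9/4 }, Right { 19/8; 5/2; 3 } -> simplest 37/16
BBBRRBRR: Left { 0; 1; 2; 9/4 }, Right { 37/16; 19/8; 5/2; 3 } -> simplest 73/32
BBBRRBRRR: Left { 0; 1; 2; 9/4 }, Right { 73/32; 37/16; 19/8; 5/2; 3 } -> simplest 145/64
BBBRRBRRRR: Left { 0; 1; 2; 9/4 }, Right { 145/64; 73/32; 37/16; 19/8; 5/2; 3 } -> simplest 289/128
BBBRRBRRRRR: Left { 0; 1; 2; 9/4 }, Right { 289/128; 145/64; 73/32; 37/16; 19/8; 5/2; 3 } -> simplest 577/256
BBBRRBRRRRRR: Left { 0; 1; 2; 9/4 }, Right { 577/256; 289/128; 145/64; 73/32; 37/16; 19/8; 5/2; 3 } -> simplest 1153/512
BBBRRBRRRRRRR: Left { 0; 1; 2; 9/4 }, Right { 1153/512; 577/256; 289/128; 145/64; 73/32; 37/16; 19/8; 5/2; 3 } -> simplest 2305/1024
BBBRRBRRRRRRRR: Left { 0; 1; 2; 9/4 }, Right { 2305/1024; 1153/512; 577/256; 289/128; 145/64; 73/32; 37/16; 19/8; 5/2; 3 } -> simplest 4609/2048
BBBRRBRRRRRRRRR: Left { 0; 1; 2; 9/4 }, Right { 4609/2048; 2305/1024; 1153/512; 577/256; 289/128; 145/64; 73/32; 37/16; 19/8; 5/2; 3 } -> simplest 9217/4096

9217/4096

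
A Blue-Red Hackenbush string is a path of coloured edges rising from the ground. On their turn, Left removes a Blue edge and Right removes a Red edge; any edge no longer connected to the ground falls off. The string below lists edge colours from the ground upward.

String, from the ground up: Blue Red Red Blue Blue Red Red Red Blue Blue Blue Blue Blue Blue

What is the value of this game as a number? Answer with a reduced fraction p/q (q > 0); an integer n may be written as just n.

3199/8192

1 of 14 · B · max L 0 · min R +∞ => 1
2 of 14 · BR · max L 0 · min R 1 => 1/2
3 of 14 · BRR · max L 0 · min R 1/2 => 1/4
4 of 14 · BRRB · max L 1/4 · min R 1/2 => 3/8
5 of 14 · BRRBB · max L 3/8 · min R 1/2 => 7/16
6 of 14 · BRRBBR · max L 3/8 · min R 7/16 => 13/32
7 of 14 · BRRBBRR · max L 3/8 · min R 13/32 => 25/64
8 of 14 · BRRBBRRR · max L 3/8 · min R 25/64 => 49/128
9 of 14 · BRRBBRRRB · max L 49/128 · min R 25/64 => 99/256
10 of 14 · BRRBBRRRBB · max L 99/256 · min R 25/64 => 199/512
11 of 14 · BRRBBRRRBBB · max L 199/512 · min R 25/64 => 399/1024
12 of 14 · BRRBBRRRBBBB · max L 399/1024 · min R 25/64 => 799/2048
13 of 14 · BRRBBRRRBBBBB · max L 799/2048 · min R 25/64 => 1599/4096
14 of 14 · BRRBBRRRBBBBBB · max L 1599/4096 · min R 25/64 => 3199/8192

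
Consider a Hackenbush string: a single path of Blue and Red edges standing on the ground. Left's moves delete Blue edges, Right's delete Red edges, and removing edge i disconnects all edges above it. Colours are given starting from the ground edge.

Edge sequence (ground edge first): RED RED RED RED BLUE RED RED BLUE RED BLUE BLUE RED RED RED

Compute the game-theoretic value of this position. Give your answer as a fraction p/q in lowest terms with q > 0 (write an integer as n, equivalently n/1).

-3919/1024

Build g(s[:k]) for k = 1..14, string s = RED RED RED RED BLUE RED RED BLUE RED BLUE BLUE RED RED RED.
step 1: add RED to get R; options L={  } R={ 0 } gives -1
step 2: add RED to get RR; options L={  } R={ -1, 0 } gives -2
step 3: add RED to get RRR; options L={  } R={ -2, -1, 0 } gives -3
step 4: add RED to get RRRR; options L={  } R={ -3, -2, -1, 0 } gives -4
step 5: add BLUE to get RRRRB; options L={ -4 } R={ -3, -2, -1, 0 } gives -7/2
step 6: add RED to get RRRRBR; options L={ -4 } R={ -7/2, -3, -2, -1, 0 } gives -15/4
step 7: add RED to get RRRRBRR; options L={ -4 } R={ -15/4, -7/2, -3, -2, -1, 0 } gives -31/8
step 8: add BLUE to get RRRRBRRB; options L={ -4, -31/8 } R={ -15/4, -7/2, -3, -2, -1, 0 } gives -61/16
step 9: add RED to get RRRRBRRBR; options L={ -4, -31/8 } R={ -61/16, -15/4, -7/2, -3, -2, -1, 0 } gives -123/32
step 10: add BLUE to get RRRRBRRBRB; options L={ -4, -31/8, -123/32 } R={ -61/16, -15/4, -7/2, -3, -2, -1, 0 } gives -245/64
step 11: add BLUE to get RRRRBRRBRBB; options L={ -4, -31/8, -123/32, -245/64 } R={ -61/16, -15/4, -7/2, -3, -2, -1, 0 } gives -489/128
step 12: add RED to get RRRRBRRBRBBR; options L={ -4, -31/8, -123/32, -245/64 } R={ -489/128, -61/16, -15/4, -7/2, -3, -2, -1, 0 } gives -979/256
step 13: add RED to get RRRRBRRBRBBRR; options L={ -4, -31/8, -123/32, -245/64 } R={ -979/256, -489/128, -61/16, -15/4, -7/2, -3, -2, -1, 0 } gives -1959/512
step 14: add RED to get RRRRBRRBRBBRRR; options L={ -4, -31/8, -123/32, -245/64 } R={ -1959/512, -979/256, -489/128, -61/16, -15/4, -7/2, -3, -2, -1, 0 } gives -3919/1024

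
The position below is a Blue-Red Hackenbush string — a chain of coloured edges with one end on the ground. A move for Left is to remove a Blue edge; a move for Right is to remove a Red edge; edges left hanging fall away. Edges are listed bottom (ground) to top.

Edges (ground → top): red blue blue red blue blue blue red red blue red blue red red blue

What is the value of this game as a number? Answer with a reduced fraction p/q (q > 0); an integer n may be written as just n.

-4525/16384

Prefix values for red blue blue red blue blue blue red red blue red blue red red blue via {L|R} + simplicity:
edge 1 of 15 (red): { ∅ | 0 } -> -1
edge 2 of 15 (blue): { -1 | 0 } -> -1/2
edge 3 of 15 (blue): { -1,-1/2 | 0 } -> -1/4
edge 4 of 15 (red): { -1,-1/2 | -1/4,0 } -> -3/8
edge 5 of 15 (blue): { -1,-1/2,-3/8 | -1/4,0 } -> -5/16
edge 6 of 15 (blue): { -1,-1/2,-3/8,-5/16 | -1/4,0 } -> -9/32
edge 7 of 15 (blue): { -1,-1/2,-3/8,-5/16,-9/32 | -1/4,0 } -> -17/64
edge 8 of 15 (red): { -1,-1/2,-3/8,-5/16,-9/32 | -17/64,-1/4,0 } -> -35/128
edge 9 of 15 (red): { -1,-1/2,-3/8,-5/16,-9/32 | -35/128,-17/64,-1/4,0 } -> -71/256
edge 10 of 15 (blue): { -1,-1/2,-3/8,-5/16,-9/32,-71/256 | -35/128,-17/64,-1/4,0 } -> -141/512
edge 11 of 15 (red): { -1,-1/2,-3/8,-5/16,-9/32,-71/256 | -141/512,-35/128,-17/64,-1/4,0 } -> -283/1024
edge 12 of 15 (blue): { -1,-1/2,-3/8,-5/16,-9/32,-71/256,-283/1024 | -141/512,-35/128,-17/64,-1/4,0 } -> -565/2048
edge 13 of 15 (red): { -1,-1/2,-3/8,-5/16,-9/32,-71/256,-283/1024 | -565/2048,-141/512,-35/128,-17/64,-1/4,0 } -> -1131/4096
edge 14 of 15 (red): { -1,-1/2,-3/8,-5/16,-9/32,-71/256,-283/1024 | -1131/4096,-565/2048,-141/512,-35/128,-17/64,-1/4,0 } -> -2263/8192
edge 15 of 15 (blue): { -1,-1/2,-3/8,-5/16,-9/32,-71/256,-283/1024,-2263/8192 | -1131/4096,-565/2048,-141/512,-35/128,-17/64,-1/4,0 } -> -4525/16384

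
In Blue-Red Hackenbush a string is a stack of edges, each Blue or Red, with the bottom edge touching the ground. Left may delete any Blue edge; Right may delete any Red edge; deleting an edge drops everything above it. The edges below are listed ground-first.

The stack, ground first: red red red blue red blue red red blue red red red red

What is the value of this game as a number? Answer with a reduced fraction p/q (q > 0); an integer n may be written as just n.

-2783/1024

Recurse on prefixes of the 13-edge string red red red blue red blue red red blue red red red red:
r: Left {  }, Right { 0 } so simplest -1
rr: Left {  }, Right { -1; 0 } so simplest -2
rrr: Left {  }, Right { -2; -1; 0 } so simplest -3
rrrb: Left { -3 }, Right { -2; -1; 0 } so simplest -5/2
rrrbr: Left { -3 }, Right { -5/2; -2; -1; 0 } so simplest -11/4
rrrbrb: Left { -3; -11/4 }, Right { -5/2; -2; -1; 0 } so simplest -21/8
rrrbrbr: Left { -3; -11/4 }, Right { -21/8; -5/2; -2; -1; 0 } so simplest -43/16
rrrbrbrr: Left { -3; -11/4 }, Right { -43/16; -21/8; -5/2; -2; -1; 0 } so simplest -87/32
rrrbrbrrb: Left { -3; -11/4; -87/32 }, Right { -43/16; -21/8; -5/2; -2; -1; 0 } so simplest -173/64
rrrbrbrrbr: Left { -3; -11/4; -87/32 }, Right { -173/64; -43/16; -21/8; -5/2; -2; -1; 0 } so simplest -347/128
rrrbrbrrbrr: Left { -3; -11/4; -87/32 }, Right { -347/128; -173/64; -43/16; -21/8; -5/2; -2; -1; 0 } so simplest -695/256
rrrbrbrrbrrr: Left { -3; -11/4; -87/32 }, Right { -695/256; -347/128; -173/64; -43/16; -21/8; -5/2; -2; -1; 0 } so simplest -1391/512
rrrbrbrrbrrrr: Left { -3; -11/4; -87/32 }, Right { -1391/512; -695/256; -347/128; -173/64; -43/16; -21/8; -5/2; -2; -1; 0 } so simplest -2783/1024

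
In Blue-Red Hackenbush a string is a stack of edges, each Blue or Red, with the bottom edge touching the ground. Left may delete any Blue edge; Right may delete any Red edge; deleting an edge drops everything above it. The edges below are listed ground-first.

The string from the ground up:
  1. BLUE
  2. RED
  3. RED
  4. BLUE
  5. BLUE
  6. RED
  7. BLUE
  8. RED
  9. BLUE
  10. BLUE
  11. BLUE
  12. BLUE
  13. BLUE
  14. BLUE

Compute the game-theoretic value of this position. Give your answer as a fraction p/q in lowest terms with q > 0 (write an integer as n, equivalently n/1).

3455/8192

Prefix values for BLUE RED RED BLUE BLUE RED BLUE RED BLUE BLUE BLUE BLUE BLUE BLUE via {L|R} + simplicity:
val(B) = { 0 | ∅ } ⇒ 1
val(BR) = { 0 | 1 } ⇒ 1/2
val(BRR) = { 0 | 1/2,1 } ⇒ 1/4
val(BRRB) = { 0,1/4 | 1/2,1 } ⇒ 3/8
val(BRRBB) = { 0,1/4,3/8 | 1/2,1 } ⇒ 7/16
val(BRRBBR) = { 0,1/4,3/8 | 7/16,1/2,1 } ⇒ 13/32
val(BRRBBRB) = { 0,1/4,3/8,13/32 | 7/16,1/2,1 } ⇒ 27/64
val(BRRBBRBR) = { 0,1/4,3/8,13/32 | 27/64,7/16,1/2,1 } ⇒ 53/128
val(BRRBBRBRB) = { 0,1/4,3/8,13/32,53/128 | 27/64,7/16,1/2,1 } ⇒ 107/256
val(BRRBBRBRBB) = { 0,1/4,3/8,13/32,53/128,107/256 | 27/64,7/16,1/2,1 } ⇒ 215/512
val(BRRBBRBRBBB) = { 0,1/4,3/8,13/32,53/128,107/256,215/512 | 27/64,7/16,1/2,1 } ⇒ 431/1024
val(BRRBBRBRBBBB) = { 0,1/4,3/8,13/32,53/128,107/256,215/512,431/1024 | 27/64,7/16,1/2,1 } ⇒ 863/2048
val(BRRBBRBRBBBBB) = { 0,1/4,3/8,13/32,53/128,107/256,215/512,431/1024,863/2048 | 27/64,7/16,1/2,1 } ⇒ 1727/4096
val(BRRBBRBRBBBBBB) = { 0,1/4,3/8,13/32,53/128,107/256,215/512,431/1024,863/2048,1727/4096 | 27/64,7/16,1/2,1 } ⇒ 3455/8192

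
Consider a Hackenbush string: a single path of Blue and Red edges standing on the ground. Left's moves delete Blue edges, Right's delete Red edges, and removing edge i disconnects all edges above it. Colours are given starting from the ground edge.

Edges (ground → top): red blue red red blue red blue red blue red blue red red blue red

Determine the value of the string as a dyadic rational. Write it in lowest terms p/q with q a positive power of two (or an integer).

1 of 15 · r · max L −∞ · min R 0 → -1
2 of 15 · rb · max L -1 · min R 0 → -1/2
3 of 15 · rbr · max L -1 · min R -1/2 → -3/4
4 of 15 · rbrr · max L -1 · min R -3/4 → -7/8
5 of 15 · rbrrb · max L -7/8 · min R -3/4 → -13/16
6 of 15 · rbrrbr · max L -7/8 · min R -13/16 → -27/32
7 of 15 · rbrrbrb · max L -27/32 · min R -13/16 → -53/64
8 of 15 · rbrrbrbr · max L -27/32 · min R -53/64 → -107/128
9 of 15 · rbrrbrbrb · max L -107/128 · min R -53/64 → -213/256
10 of 15 · rbrrbrbrbr · max L -107/128 · min R -213/256 → -427/512
11 of 15 · rbrrbrbrbrb · max L -427/512 · min R -213/256 → -853/1024
12 of 15 · rbrrbrbrbrbr · max L -427/512 · min R -853/1024 → -1707/2048
13 of 15 · rbrrbrbrbrbrr · max L -427/512 · min R -1707/2048 → -3415/4096
14 of 15 · rbrrbrbrbrbrrb · max L -3415/4096 · min R -1707/2048 → -6829/8192
15 of 15 · rbrrbrbrbrbrrbr · max L -3415/4096 · min R -6829/8192 → -13659/16384

-13659/16384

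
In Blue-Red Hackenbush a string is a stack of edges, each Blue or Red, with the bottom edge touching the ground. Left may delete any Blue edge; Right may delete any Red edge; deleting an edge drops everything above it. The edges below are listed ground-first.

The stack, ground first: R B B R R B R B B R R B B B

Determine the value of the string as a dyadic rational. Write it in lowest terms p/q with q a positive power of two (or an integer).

-3377/8192

Build value(s[:k]) for k = 1..14, string s = R B B R R B R B B R R B B B.
R: Left { · }, Right { 0 } = simplest -1
RB: Left { -1 }, Right { 0 } = simplest -1/2
RBB: Left { -1 -1/2 }, Right { 0 } = simplest -1/4
RBBR: Left { -1 -1/2 }, Right { -1/4 0 } = simplest -3/8
RBBRR: Left { -1 -1/2 }, Right { -3/8 -1/4 0 } = simplest -7/16
RBBRRB: Left { -1 -1/2 -7/16 }, Right { -3/8 -1/4 0 } = simplest -13/32
RBBRRBR: Left { -1 -1/2 -7/16 }, Right { -13/32 -3/8 -1/4 0 } = simplest -27/64
RBBRRBRB: Left { -1 -1/2 -7/16 -27/64 }, Right { -13/32 -3/8 -1/4 0 } = simplest -53/128
RBBRRBRBB: Left { -1 -1/2 -7/16 -27/64 -53/128 }, Right { -13/32 -3/8 -1/4 0 } = simplest -105/256
RBBRRBRBBR: Left { -1 -1/2 -7/16 -27/64 -53/128 }, Right { -105/256 -13/32 -3/8 -1/4 0 } = simplest -211/512
RBBRRBRBBRR: Left { -1 -1/2 -7/16 -27/64 -53/128 }, Right { -211/512 -105/256 -13/32 -3/8 -1/4 0 } = simplest -423/1024
RBBRRBRBBRRB: Left { -1 -1/2 -7/16 -27/64 -53/128 -423/1024 }, Right { -211/512 -105/256 -13/32 -3/8 -1/4 0 } = simplest -845/2048
RBBRRBRBBRRBB: Left { -1 -1/2 -7/16 -27/64 -53/128 -423/1024 -845/2048 }, Right { -211/512 -105/256 -13/32 -3/8 -1/4 0 } = simplest -1689/4096
RBBRRBRBBRRBBB: Left { -1 -1/2 -7/16 -27/64 -53/128 -423/1024 -845/2048 -1689/4096 }, Right { -211/512 -105/256 -13/32 -3/8 -1/4 0 } = simplest -3377/8192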